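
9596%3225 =3146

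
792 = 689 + 103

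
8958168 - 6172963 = 2785205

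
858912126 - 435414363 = 423497763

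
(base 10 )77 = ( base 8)115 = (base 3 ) 2212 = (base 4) 1031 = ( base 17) 49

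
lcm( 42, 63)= 126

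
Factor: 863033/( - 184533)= -3^( - 1)*89^1*9697^1*61511^( - 1 ) 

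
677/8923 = 677/8923=0.08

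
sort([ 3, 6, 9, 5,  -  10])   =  [ - 10,3 , 5, 6 , 9]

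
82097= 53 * 1549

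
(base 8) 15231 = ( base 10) 6809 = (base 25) am9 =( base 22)E1B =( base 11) 5130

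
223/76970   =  223/76970 = 0.00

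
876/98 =438/49=8.94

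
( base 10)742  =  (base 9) 1014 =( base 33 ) MG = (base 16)2E6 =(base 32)N6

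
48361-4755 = 43606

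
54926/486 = 113 +4/243 = 113.02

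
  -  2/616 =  - 1/308= -0.00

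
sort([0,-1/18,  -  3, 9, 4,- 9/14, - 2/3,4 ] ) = [ - 3, - 2/3, - 9/14, - 1/18,0, 4, 4, 9] 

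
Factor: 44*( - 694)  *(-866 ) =2^4*11^1*347^1*433^1 = 26444176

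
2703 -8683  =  - 5980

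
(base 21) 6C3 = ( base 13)1422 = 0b101101010101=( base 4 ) 231111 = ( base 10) 2901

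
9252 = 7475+1777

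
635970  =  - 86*(  -  7395)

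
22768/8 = 2846=2846.00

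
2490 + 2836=5326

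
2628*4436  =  11657808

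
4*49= 196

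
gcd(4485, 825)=15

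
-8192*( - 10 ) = 81920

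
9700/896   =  2425/224 = 10.83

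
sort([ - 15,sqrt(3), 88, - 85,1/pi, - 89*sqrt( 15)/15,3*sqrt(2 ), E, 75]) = [ - 85, - 89* sqrt( 15 ) /15, - 15,1/pi,sqrt ( 3),E,3 * sqrt( 2), 75, 88] 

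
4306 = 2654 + 1652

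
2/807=2/807 = 0.00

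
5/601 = 5/601=0.01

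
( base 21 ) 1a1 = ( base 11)543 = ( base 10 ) 652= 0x28c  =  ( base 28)n8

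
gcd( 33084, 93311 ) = 1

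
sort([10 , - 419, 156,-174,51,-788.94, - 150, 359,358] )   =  [ - 788.94, - 419,  -  174, - 150,10  ,  51,156,358, 359]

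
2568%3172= 2568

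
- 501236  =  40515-541751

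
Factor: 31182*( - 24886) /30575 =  - 775995252/30575 = - 2^2*3^1*5^( - 2)*23^1*541^1* 1223^( - 1 )*5197^1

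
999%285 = 144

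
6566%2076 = 338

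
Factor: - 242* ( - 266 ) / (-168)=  - 2^( - 1)*3^( -1 )*11^2*19^1 = - 2299/6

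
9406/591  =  15 + 541/591 = 15.92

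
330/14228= 165/7114=0.02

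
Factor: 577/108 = 2^( - 2)*3^( - 3)*577^1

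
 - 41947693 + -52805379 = -94753072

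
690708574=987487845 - 296779271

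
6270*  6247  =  39168690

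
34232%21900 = 12332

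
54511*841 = 45843751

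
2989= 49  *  61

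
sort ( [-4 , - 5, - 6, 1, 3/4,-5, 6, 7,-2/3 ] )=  [ - 6,-5,-5,  -  4, - 2/3,3/4 , 1, 6, 7 ] 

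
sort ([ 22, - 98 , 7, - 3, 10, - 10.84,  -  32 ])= [ - 98, - 32,-10.84, - 3,7,10,  22]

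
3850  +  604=4454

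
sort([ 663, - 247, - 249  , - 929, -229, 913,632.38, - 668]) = [ - 929, - 668, - 249, - 247,  -  229, 632.38,663, 913]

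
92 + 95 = 187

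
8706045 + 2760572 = 11466617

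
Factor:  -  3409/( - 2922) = 2^( - 1 )*3^( - 1)*7^1 = 7/6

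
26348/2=13174 = 13174.00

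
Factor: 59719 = 11^1*61^1*89^1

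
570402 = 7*81486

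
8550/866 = 9 + 378/433 = 9.87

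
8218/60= 136+29/30=136.97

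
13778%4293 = 899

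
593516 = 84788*7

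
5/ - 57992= - 5/57992  =  - 0.00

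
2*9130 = 18260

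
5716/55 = 5716/55 = 103.93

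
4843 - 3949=894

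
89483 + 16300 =105783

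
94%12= 10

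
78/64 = 1  +  7/32 =1.22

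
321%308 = 13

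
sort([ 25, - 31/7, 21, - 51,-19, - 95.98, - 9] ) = [ - 95.98, - 51,-19,-9, -31/7,  21, 25]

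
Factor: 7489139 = 7^1*131^1*8167^1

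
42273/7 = 6039 = 6039.00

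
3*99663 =298989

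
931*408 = 379848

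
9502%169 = 38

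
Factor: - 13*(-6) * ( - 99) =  - 7722  =  -2^1*3^3*11^1*13^1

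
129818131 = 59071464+70746667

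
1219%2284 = 1219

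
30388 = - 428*( - 71 ) 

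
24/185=24/185 = 0.13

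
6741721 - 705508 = 6036213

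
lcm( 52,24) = 312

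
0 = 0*64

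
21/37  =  21/37 = 0.57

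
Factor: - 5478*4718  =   - 2^2* 3^1 * 7^1* 11^1*83^1 * 337^1 =- 25845204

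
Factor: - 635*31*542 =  - 2^1 * 5^1 * 31^1*127^1*271^1 = -10669270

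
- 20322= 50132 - 70454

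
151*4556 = 687956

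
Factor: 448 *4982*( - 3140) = -2^9*5^1*7^1*47^1*53^1 *157^1 =-7008279040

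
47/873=47/873 = 0.05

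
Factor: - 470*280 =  - 131600 = - 2^4 * 5^2*7^1 *47^1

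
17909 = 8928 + 8981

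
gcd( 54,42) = 6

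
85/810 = 17/162 =0.10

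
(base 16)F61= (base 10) 3937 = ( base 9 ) 5354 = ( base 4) 331201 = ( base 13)1a3b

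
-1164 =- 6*194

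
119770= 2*59885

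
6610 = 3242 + 3368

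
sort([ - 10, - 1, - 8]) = [ - 10, - 8, - 1 ]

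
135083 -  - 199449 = 334532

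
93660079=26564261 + 67095818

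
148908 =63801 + 85107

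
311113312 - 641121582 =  - 330008270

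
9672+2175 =11847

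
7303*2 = 14606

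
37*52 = 1924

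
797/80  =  9  +  77/80  =  9.96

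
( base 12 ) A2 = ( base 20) 62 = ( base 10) 122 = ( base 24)52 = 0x7a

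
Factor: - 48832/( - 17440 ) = 2^1*5^(  -  1 )*7^1 = 14/5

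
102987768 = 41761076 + 61226692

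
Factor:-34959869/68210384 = -2^(-4)*7^1*11^( - 1)* 43^(-1)*47^1*9013^(-1) * 106261^1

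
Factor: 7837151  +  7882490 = 15719641 = 7^2 * 53^1 * 6053^1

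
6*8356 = 50136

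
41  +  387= 428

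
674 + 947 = 1621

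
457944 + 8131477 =8589421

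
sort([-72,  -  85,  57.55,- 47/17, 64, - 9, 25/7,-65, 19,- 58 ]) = [-85, - 72,-65, - 58, - 9 ,-47/17,  25/7, 19,57.55,64]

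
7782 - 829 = 6953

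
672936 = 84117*8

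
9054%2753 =795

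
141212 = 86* 1642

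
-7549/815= - 10 + 601/815 = - 9.26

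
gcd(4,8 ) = 4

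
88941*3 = 266823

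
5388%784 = 684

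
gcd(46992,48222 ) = 6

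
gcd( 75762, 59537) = 1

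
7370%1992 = 1394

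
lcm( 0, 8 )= 0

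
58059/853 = 68+55/853= 68.06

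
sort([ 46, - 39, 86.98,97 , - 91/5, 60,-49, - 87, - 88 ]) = [ - 88, - 87,-49, - 39, - 91/5, 46, 60, 86.98, 97]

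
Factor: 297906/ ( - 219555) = - 346/255 = -2^1*3^(- 1 )*5^( - 1)*17^( - 1)*173^1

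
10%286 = 10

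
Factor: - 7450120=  - 2^3 *5^1*186253^1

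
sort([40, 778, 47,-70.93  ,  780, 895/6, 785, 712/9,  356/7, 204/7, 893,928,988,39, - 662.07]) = [ - 662.07, - 70.93, 204/7, 39, 40,47,356/7, 712/9, 895/6,778, 780, 785, 893, 928, 988 ]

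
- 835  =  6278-7113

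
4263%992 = 295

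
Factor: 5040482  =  2^1*2520241^1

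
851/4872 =851/4872 = 0.17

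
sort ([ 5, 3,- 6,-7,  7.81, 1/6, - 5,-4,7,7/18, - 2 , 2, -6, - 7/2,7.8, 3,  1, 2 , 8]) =[ - 7,-6,  -  6 , - 5,-4,-7/2, - 2, 1/6,7/18,1, 2, 2 , 3, 3,5,7, 7.8,  7.81,8 ] 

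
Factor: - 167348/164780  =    -  391/385 = - 5^( - 1) *7^(- 1)*11^ ( - 1 )*17^1*23^1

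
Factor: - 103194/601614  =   - 3^1*7^2*857^( - 1)= - 147/857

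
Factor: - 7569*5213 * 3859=-152265323223 = - 3^2*13^1*17^1 * 29^2*227^1*401^1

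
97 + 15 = 112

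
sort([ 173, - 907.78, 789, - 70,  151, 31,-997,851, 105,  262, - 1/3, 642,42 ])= [-997 , - 907.78, - 70,-1/3,31,42,105, 151, 173,262  ,  642, 789,851]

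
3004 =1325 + 1679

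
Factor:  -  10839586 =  - 2^1*347^1 * 15619^1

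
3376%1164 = 1048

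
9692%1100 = 892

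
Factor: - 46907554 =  - 2^1*23453777^1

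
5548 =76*73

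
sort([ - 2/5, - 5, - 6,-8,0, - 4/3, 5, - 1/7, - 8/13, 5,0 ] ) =[ - 8, - 6, - 5, - 4/3 , - 8/13, - 2/5, - 1/7,0, 0,5  ,  5 ]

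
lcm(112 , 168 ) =336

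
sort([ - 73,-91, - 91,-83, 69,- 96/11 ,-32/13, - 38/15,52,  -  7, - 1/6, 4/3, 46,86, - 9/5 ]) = [ - 91, -91 ,-83, - 73, - 96/11 , - 7, - 38/15 , - 32/13, - 9/5 , - 1/6,4/3,  46 , 52,  69, 86] 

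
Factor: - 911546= - 2^1*239^1*1907^1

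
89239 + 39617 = 128856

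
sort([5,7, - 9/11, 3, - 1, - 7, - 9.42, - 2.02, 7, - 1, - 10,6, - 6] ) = [ - 10, - 9.42, - 7, - 6, - 2.02, - 1, - 1,-9/11, 3,5,  6, 7, 7 ] 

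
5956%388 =136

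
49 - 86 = -37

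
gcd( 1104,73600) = 368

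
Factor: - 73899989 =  - 23^1  *  37^2*2347^1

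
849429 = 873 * 973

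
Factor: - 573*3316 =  - 2^2*3^1*191^1*829^1 = -1900068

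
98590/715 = 19718/143 = 137.89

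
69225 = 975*71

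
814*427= 347578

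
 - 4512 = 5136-9648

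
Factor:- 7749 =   -  3^3*7^1*41^1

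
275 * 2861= 786775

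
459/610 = 459/610 = 0.75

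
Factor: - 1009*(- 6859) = 19^3 * 1009^1  =  6920731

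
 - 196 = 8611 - 8807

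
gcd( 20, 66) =2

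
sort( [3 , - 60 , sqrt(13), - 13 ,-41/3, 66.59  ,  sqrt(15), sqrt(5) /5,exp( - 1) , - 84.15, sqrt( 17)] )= [- 84.15  ,-60, - 41/3, - 13,exp ( - 1),sqrt( 5)/5, 3,sqrt( 13),  sqrt( 15),sqrt( 17) , 66.59]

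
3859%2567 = 1292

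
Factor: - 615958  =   - 2^1*7^1 * 43997^1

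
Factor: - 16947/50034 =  - 2^( - 1)*3^1* 7^1*31^( - 1) = - 21/62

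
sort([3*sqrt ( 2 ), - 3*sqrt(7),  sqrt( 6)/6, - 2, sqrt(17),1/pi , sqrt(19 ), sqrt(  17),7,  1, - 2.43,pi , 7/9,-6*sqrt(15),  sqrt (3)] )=[ - 6*sqrt ( 15 ),  -  3*sqrt( 7 ), - 2.43,- 2,1/pi , sqrt( 6 )/6, 7/9,1, sqrt( 3),pi,sqrt( 17 ) , sqrt ( 17),3*sqrt( 2 ), sqrt(19),7]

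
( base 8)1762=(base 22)21K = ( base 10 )1010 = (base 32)VI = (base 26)1CM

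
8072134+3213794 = 11285928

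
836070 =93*8990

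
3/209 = 3/209 = 0.01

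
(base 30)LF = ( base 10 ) 645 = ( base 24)12L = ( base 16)285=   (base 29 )m7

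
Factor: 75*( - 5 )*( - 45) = 3^3*5^4 = 16875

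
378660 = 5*75732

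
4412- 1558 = 2854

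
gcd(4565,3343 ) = 1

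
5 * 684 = 3420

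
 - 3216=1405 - 4621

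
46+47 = 93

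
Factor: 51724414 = 2^1*7^1*3694601^1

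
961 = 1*961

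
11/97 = 11/97= 0.11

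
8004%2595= 219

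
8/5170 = 4/2585 = 0.00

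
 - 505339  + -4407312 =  - 4912651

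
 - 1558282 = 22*( - 70831)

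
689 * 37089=25554321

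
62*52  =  3224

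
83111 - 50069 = 33042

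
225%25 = 0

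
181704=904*201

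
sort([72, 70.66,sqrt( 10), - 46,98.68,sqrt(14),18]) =[ - 46,sqrt( 10),sqrt( 14),18,70.66,72,98.68 ] 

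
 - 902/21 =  - 43 + 1/21 =- 42.95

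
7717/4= 1929 + 1/4 = 1929.25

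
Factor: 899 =29^1*31^1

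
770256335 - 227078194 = 543178141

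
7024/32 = 219 + 1/2 =219.50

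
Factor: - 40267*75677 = - 3047285759  =  -  7^1 * 19^1*67^1*569^1 *601^1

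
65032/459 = 141 + 313/459 = 141.68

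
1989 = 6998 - 5009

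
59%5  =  4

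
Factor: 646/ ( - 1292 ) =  - 1/2 = - 2^( -1) 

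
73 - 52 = 21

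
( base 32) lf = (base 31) M5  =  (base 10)687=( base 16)2AF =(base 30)mr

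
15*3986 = 59790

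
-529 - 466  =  -995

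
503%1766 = 503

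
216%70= 6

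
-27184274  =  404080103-431264377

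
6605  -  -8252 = 14857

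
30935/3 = 10311 + 2/3 = 10311.67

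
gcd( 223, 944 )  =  1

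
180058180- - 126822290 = 306880470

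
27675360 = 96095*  288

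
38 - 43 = - 5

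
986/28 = 35 + 3/14 = 35.21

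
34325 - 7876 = 26449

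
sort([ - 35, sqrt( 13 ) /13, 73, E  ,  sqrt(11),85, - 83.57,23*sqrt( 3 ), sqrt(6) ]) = [ - 83.57, - 35,sqrt(13) /13, sqrt( 6),  E , sqrt( 11) , 23*sqrt( 3),73,  85]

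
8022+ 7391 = 15413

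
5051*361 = 1823411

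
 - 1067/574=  - 1067/574 = - 1.86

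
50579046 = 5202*9723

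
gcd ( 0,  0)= 0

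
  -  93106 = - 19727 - 73379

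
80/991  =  80/991 = 0.08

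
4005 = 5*801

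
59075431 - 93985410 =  - 34909979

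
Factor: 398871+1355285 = 1754156=2^2*19^1*23081^1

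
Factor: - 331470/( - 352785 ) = 2^1*3^1*127^1*811^( - 1 ) =762/811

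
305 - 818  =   - 513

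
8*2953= 23624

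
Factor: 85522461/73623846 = 2^ (-1 )*17^1*1676911^1*12270641^(  -  1 ) = 28507487/24541282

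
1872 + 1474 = 3346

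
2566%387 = 244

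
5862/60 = 97 + 7/10 = 97.70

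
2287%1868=419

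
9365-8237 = 1128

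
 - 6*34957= - 209742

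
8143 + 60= 8203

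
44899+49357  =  94256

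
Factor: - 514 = - 2^1*257^1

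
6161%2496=1169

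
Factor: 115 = 5^1*23^1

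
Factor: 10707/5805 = 83/45 =3^(- 2)*5^( - 1) * 83^1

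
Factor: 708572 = 2^2*47^1 * 3769^1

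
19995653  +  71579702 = 91575355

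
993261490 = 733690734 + 259570756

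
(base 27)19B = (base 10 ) 983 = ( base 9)1312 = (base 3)1100102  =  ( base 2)1111010111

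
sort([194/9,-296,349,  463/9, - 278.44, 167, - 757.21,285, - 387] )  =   [  -  757.21,-387, - 296, - 278.44,194/9,463/9,167, 285,349]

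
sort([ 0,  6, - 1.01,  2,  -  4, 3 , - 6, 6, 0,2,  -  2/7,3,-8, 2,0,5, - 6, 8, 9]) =[ - 8, - 6, - 6, - 4, - 1.01,-2/7,0,0,0  ,  2, 2 , 2,3, 3, 5,  6, 6,8, 9 ] 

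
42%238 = 42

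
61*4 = 244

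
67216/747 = 89 + 733/747 = 89.98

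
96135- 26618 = 69517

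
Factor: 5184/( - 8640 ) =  - 3^1*5^( - 1 ) = -3/5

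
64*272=17408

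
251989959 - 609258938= - 357268979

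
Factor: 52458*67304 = 2^4*3^1*7^1 *47^1 * 179^1*1249^1= 3530633232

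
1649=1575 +74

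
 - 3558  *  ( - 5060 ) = 18003480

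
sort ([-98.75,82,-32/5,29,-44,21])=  [ -98.75, - 44, - 32/5,21 , 29, 82]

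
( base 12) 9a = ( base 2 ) 1110110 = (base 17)6g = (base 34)3G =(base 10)118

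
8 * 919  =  7352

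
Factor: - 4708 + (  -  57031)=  - 107^1*577^1 =-61739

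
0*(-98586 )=0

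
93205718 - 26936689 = 66269029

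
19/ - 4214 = -19/4214 = - 0.00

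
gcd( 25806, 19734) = 1518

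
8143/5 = 1628 + 3/5 = 1628.60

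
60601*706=42784306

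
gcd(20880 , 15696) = 144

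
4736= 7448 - 2712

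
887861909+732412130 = 1620274039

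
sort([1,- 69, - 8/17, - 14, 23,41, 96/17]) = [-69, - 14,  -  8/17, 1, 96/17, 23 , 41]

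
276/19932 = 23/1661 = 0.01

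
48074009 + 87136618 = 135210627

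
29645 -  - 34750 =64395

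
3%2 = 1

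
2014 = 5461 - 3447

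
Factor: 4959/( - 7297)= - 3^2 *19^1 *29^1*7297^( - 1 )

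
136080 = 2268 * 60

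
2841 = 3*947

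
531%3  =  0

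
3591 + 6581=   10172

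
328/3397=328/3397 = 0.10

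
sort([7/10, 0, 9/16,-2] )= [ - 2,  0,  9/16, 7/10 ]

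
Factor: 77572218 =2^1* 3^1*107^1*120829^1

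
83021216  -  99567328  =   -16546112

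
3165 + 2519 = 5684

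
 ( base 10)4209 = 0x1071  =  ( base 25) 6I9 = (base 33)3si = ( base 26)65n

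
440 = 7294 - 6854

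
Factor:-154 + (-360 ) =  - 514 = - 2^1*257^1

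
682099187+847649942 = 1529749129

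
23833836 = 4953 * 4812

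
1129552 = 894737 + 234815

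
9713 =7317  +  2396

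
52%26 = 0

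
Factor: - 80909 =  - 80909^1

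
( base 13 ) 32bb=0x1bab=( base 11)535a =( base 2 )1101110101011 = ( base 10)7083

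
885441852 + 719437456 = 1604879308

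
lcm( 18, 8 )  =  72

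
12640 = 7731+4909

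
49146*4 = 196584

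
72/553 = 72/553 = 0.13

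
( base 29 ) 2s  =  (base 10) 86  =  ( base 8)126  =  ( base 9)105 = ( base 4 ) 1112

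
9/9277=9/9277  =  0.00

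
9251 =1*9251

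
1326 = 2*663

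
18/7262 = 9/3631 = 0.00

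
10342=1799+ 8543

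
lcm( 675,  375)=3375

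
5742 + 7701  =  13443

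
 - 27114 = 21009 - 48123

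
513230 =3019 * 170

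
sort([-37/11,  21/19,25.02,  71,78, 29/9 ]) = [ - 37/11,21/19,29/9 , 25.02, 71,78] 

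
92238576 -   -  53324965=145563541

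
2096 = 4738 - 2642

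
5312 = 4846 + 466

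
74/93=74/93=0.80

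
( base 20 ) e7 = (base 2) 100011111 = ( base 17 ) gf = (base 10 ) 287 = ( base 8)437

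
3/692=3/692= 0.00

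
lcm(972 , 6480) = 19440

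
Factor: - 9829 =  - 9829^1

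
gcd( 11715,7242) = 213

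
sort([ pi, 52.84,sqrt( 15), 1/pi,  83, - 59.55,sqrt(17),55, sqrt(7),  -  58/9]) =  [ - 59.55, - 58/9, 1/pi , sqrt(7) , pi, sqrt(15 ), sqrt ( 17),52.84, 55,  83] 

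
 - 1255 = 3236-4491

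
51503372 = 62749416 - 11246044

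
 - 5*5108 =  - 25540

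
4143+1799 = 5942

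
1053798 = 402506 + 651292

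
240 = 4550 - 4310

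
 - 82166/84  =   - 979 + 5/6 =- 978.17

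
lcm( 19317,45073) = 135219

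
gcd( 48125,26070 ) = 55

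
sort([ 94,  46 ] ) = [ 46 , 94]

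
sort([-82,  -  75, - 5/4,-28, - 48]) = [ - 82,-75,-48, - 28,-5/4] 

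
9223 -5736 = 3487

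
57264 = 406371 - 349107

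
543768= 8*67971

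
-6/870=-1 + 144/145 = -0.01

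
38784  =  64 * 606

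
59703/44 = 1356+39/44= 1356.89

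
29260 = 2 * 14630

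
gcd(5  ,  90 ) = 5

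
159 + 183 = 342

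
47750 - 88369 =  - 40619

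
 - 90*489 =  - 44010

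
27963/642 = 9321/214 = 43.56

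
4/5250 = 2/2625= 0.00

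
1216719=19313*63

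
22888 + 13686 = 36574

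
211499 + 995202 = 1206701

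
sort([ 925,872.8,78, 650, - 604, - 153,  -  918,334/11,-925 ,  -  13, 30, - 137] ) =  [ - 925, - 918,  -  604,  -  153, - 137,-13,30, 334/11,78, 650,872.8,  925 ]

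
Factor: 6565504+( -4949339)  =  5^1*323233^1 = 1616165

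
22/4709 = 22/4709 = 0.00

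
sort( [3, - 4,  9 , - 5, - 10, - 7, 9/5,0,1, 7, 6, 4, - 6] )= [ - 10, - 7,-6, - 5, - 4,0, 1,9/5, 3, 4 , 6, 7, 9]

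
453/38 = 11+35/38 = 11.92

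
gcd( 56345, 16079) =1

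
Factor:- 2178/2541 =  - 6/7 = - 2^1*3^1 *7^(-1)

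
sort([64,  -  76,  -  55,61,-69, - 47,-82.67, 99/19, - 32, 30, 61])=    [ - 82.67,-76, - 69, - 55, - 47, -32 , 99/19, 30, 61  ,  61,  64] 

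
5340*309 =1650060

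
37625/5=7525=7525.00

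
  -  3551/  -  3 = 3551/3 =1183.67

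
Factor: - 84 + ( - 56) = -2^2*5^1*7^1 = - 140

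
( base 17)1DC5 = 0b10001010101111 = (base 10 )8879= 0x22AF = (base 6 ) 105035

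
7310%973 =499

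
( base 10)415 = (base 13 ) 25C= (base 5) 3130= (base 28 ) en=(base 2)110011111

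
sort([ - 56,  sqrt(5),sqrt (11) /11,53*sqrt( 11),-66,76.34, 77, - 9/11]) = [ - 66, - 56,-9/11,sqrt ( 11) /11,sqrt(5),76.34,77, 53 * sqrt(11 ) ]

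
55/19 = 2 + 17/19 = 2.89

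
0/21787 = 0 =0.00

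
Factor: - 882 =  - 2^1*3^2 * 7^2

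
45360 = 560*81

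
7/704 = 7/704 = 0.01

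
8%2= 0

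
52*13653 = 709956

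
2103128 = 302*6964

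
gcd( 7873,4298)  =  1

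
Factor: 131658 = 2^1 * 3^1*21943^1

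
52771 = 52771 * 1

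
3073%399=280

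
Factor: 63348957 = 3^2*7^1 *229^1 *4391^1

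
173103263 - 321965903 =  -148862640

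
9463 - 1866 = 7597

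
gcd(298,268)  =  2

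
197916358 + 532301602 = 730217960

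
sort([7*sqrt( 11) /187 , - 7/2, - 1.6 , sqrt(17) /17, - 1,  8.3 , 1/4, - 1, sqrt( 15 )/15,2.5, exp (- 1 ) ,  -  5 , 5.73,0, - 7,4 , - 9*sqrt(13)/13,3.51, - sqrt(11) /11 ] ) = [ - 7, - 5, - 7/2,  -  9 * sqrt (13)/13,-1.6, - 1,  -  1,  -  sqrt( 11) /11, 0, 7 * sqrt( 11) /187, sqrt(17)/17, 1/4 , sqrt( 15)/15, exp( -1),2.5, 3.51, 4,5.73, 8.3] 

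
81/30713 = 81/30713 =0.00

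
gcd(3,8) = 1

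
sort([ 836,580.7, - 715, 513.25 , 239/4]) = [- 715,239/4,513.25, 580.7,836 ]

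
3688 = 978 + 2710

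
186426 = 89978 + 96448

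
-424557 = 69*(  -  6153 ) 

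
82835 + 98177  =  181012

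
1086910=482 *2255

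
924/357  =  44/17  =  2.59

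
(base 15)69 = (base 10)99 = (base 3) 10200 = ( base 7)201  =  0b1100011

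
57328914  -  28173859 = 29155055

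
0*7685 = 0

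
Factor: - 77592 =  - 2^3 * 3^1*53^1*61^1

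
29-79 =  - 50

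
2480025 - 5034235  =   - 2554210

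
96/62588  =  24/15647 = 0.00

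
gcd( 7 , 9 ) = 1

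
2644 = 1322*2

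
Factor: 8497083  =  3^1*7^1 * 47^1*8609^1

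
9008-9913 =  - 905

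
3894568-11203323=-7308755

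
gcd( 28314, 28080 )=234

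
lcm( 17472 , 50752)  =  1065792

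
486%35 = 31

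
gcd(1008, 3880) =8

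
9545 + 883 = 10428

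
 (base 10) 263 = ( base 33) 7W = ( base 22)bl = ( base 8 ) 407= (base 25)ad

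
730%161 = 86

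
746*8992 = 6708032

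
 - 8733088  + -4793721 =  - 13526809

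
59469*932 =55425108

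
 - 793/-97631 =793/97631 = 0.01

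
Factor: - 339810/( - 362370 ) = 241/257= 241^1*257^(-1)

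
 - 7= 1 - 8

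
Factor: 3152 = 2^4*197^1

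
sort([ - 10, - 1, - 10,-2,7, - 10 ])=[  -  10, - 10, - 10, - 2, - 1, 7]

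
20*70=1400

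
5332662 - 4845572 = 487090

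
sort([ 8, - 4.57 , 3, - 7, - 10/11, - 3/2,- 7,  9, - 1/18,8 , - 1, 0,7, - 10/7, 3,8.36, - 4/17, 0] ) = [ - 7,-7, - 4.57, - 3/2, - 10/7, - 1,-10/11,-4/17, - 1/18,0,0 , 3, 3, 7,8,8,8.36,9 ] 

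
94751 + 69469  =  164220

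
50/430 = 5/43 =0.12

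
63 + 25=88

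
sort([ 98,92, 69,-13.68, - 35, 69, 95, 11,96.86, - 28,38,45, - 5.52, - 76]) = [ - 76, - 35, - 28, - 13.68,-5.52, 11, 38, 45,69, 69,92, 95, 96.86,  98] 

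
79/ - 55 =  - 2  +  31/55= - 1.44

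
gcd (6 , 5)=1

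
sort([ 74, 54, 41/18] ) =[ 41/18, 54,74]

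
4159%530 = 449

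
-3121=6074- 9195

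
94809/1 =94809 = 94809.00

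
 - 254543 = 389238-643781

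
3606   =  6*601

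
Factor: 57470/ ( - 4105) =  - 2^1 * 7^1 = - 14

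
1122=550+572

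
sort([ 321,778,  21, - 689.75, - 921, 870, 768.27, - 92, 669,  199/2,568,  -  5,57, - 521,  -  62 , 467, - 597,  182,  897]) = [ - 921,- 689.75, - 597, - 521, - 92, - 62, - 5, 21, 57,199/2, 182,321,467,568,669 , 768.27, 778,870,  897 ]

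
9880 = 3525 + 6355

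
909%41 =7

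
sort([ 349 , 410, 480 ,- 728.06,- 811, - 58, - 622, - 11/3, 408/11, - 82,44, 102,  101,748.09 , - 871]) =[ - 871 , - 811, - 728.06,- 622, - 82, - 58, - 11/3, 408/11,44,101, 102, 349,410 , 480,748.09 ] 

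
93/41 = 93/41 = 2.27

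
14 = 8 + 6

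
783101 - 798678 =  - 15577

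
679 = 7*97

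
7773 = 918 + 6855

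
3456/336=10 + 2/7 = 10.29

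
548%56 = 44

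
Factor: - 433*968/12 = -104786/3 = - 2^1*3^ ( - 1 )*11^2*433^1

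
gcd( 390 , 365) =5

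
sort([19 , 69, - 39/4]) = [-39/4 , 19, 69 ]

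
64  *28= 1792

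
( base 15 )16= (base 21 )10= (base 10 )21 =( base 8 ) 25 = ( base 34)L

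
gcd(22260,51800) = 140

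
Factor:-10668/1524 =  -7 = - 7^1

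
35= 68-33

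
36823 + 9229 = 46052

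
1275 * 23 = 29325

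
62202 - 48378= 13824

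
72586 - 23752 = 48834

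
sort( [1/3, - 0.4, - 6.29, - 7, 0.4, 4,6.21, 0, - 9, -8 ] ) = [ - 9,  -  8,- 7,-6.29, - 0.4,0,1/3 , 0.4,4,  6.21]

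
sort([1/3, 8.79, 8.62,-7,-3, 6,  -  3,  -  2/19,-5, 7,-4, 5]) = [ - 7,  -  5, - 4,-3,  -  3, - 2/19, 1/3, 5, 6, 7, 8.62,8.79 ]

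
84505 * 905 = 76477025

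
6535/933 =6535/933 = 7.00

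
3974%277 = 96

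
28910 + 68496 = 97406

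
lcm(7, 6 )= 42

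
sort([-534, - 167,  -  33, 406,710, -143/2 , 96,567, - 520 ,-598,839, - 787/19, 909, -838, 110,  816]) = [ - 838,  -  598, - 534 ,  -  520,  -  167 , - 143/2, - 787/19,-33,96, 110, 406, 567 , 710, 816, 839, 909 ] 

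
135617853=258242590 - 122624737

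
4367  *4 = 17468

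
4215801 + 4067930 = 8283731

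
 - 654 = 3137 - 3791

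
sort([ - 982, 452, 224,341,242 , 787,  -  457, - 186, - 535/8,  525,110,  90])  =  [ - 982, - 457, - 186, - 535/8,90, 110,  224,  242,341, 452,  525, 787 ] 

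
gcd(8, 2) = 2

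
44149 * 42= 1854258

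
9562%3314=2934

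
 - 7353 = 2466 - 9819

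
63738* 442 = 28172196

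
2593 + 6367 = 8960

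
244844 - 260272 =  - 15428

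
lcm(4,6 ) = 12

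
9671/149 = 9671/149 = 64.91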